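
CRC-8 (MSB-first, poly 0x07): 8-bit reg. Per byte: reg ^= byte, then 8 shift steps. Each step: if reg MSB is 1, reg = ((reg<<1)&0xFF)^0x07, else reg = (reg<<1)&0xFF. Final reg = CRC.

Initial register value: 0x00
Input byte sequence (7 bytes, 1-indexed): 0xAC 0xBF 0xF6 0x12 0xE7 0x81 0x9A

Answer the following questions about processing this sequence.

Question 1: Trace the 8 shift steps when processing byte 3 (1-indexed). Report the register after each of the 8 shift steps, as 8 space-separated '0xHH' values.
Answer: 0x4C 0x98 0x37 0x6E 0xDC 0xBF 0x79 0xF2

Derivation:
After byte 1 (0xAC): reg=0x4D
After byte 2 (0xBF): reg=0xD0
Register before byte 3: 0xD0
After XOR with byte 0xF6: 0x26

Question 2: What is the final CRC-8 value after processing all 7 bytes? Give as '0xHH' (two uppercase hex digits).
Answer: 0xD0

Derivation:
After byte 1 (0xAC): reg=0x4D
After byte 2 (0xBF): reg=0xD0
After byte 3 (0xF6): reg=0xF2
After byte 4 (0x12): reg=0xAE
After byte 5 (0xE7): reg=0xF8
After byte 6 (0x81): reg=0x68
After byte 7 (0x9A): reg=0xD0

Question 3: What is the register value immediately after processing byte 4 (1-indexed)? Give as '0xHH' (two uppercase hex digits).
After byte 1 (0xAC): reg=0x4D
After byte 2 (0xBF): reg=0xD0
After byte 3 (0xF6): reg=0xF2
After byte 4 (0x12): reg=0xAE

Answer: 0xAE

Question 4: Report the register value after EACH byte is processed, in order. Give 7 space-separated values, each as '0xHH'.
0x4D 0xD0 0xF2 0xAE 0xF8 0x68 0xD0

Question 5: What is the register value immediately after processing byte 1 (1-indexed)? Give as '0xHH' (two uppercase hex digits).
After byte 1 (0xAC): reg=0x4D

Answer: 0x4D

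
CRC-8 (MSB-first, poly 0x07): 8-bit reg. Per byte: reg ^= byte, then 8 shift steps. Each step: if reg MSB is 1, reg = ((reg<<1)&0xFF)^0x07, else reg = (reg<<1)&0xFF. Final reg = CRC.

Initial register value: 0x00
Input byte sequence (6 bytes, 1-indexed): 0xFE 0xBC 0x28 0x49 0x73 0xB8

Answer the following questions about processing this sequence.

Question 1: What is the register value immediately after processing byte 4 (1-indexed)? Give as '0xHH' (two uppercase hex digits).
After byte 1 (0xFE): reg=0xF4
After byte 2 (0xBC): reg=0xFF
After byte 3 (0x28): reg=0x2B
After byte 4 (0x49): reg=0x29

Answer: 0x29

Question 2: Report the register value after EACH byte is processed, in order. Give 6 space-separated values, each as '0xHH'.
0xF4 0xFF 0x2B 0x29 0x81 0xAF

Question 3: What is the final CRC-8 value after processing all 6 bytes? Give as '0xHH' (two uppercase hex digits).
Answer: 0xAF

Derivation:
After byte 1 (0xFE): reg=0xF4
After byte 2 (0xBC): reg=0xFF
After byte 3 (0x28): reg=0x2B
After byte 4 (0x49): reg=0x29
After byte 5 (0x73): reg=0x81
After byte 6 (0xB8): reg=0xAF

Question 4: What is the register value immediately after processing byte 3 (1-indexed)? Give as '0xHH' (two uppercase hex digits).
Answer: 0x2B

Derivation:
After byte 1 (0xFE): reg=0xF4
After byte 2 (0xBC): reg=0xFF
After byte 3 (0x28): reg=0x2B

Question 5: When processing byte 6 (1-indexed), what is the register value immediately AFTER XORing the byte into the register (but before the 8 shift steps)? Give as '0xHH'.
Answer: 0x39

Derivation:
Register before byte 6: 0x81
Byte 6: 0xB8
0x81 XOR 0xB8 = 0x39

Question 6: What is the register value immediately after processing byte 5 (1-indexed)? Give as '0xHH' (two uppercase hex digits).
Answer: 0x81

Derivation:
After byte 1 (0xFE): reg=0xF4
After byte 2 (0xBC): reg=0xFF
After byte 3 (0x28): reg=0x2B
After byte 4 (0x49): reg=0x29
After byte 5 (0x73): reg=0x81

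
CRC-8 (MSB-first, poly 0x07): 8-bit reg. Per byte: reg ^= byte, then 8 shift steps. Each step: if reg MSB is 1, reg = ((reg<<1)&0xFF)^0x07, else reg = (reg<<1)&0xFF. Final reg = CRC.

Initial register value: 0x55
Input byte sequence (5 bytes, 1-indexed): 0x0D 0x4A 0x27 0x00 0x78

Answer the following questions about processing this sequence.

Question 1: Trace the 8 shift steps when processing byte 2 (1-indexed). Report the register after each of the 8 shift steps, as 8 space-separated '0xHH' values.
Answer: 0x8D 0x1D 0x3A 0x74 0xE8 0xD7 0xA9 0x55

Derivation:
After byte 1 (0x0D): reg=0x8F
Register before byte 2: 0x8F
After XOR with byte 0x4A: 0xC5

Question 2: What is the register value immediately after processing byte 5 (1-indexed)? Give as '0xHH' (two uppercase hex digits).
After byte 1 (0x0D): reg=0x8F
After byte 2 (0x4A): reg=0x55
After byte 3 (0x27): reg=0x59
After byte 4 (0x00): reg=0x88
After byte 5 (0x78): reg=0xDE

Answer: 0xDE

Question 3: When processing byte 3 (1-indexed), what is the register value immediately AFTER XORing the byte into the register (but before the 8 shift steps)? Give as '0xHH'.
Answer: 0x72

Derivation:
Register before byte 3: 0x55
Byte 3: 0x27
0x55 XOR 0x27 = 0x72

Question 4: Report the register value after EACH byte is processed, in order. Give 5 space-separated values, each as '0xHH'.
0x8F 0x55 0x59 0x88 0xDE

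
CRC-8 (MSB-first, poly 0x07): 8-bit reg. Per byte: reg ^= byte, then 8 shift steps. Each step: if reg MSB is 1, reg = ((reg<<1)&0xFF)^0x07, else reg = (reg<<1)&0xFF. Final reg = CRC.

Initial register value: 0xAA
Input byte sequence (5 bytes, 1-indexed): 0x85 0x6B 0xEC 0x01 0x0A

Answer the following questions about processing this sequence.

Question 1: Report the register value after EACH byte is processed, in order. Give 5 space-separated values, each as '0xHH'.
0xCD 0x7B 0xEC 0x8D 0x9C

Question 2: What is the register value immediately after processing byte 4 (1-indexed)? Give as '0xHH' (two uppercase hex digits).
After byte 1 (0x85): reg=0xCD
After byte 2 (0x6B): reg=0x7B
After byte 3 (0xEC): reg=0xEC
After byte 4 (0x01): reg=0x8D

Answer: 0x8D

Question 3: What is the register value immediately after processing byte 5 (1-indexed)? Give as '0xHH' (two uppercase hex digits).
Answer: 0x9C

Derivation:
After byte 1 (0x85): reg=0xCD
After byte 2 (0x6B): reg=0x7B
After byte 3 (0xEC): reg=0xEC
After byte 4 (0x01): reg=0x8D
After byte 5 (0x0A): reg=0x9C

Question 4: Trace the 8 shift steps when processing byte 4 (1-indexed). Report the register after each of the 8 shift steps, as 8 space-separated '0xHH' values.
Answer: 0xDD 0xBD 0x7D 0xFA 0xF3 0xE1 0xC5 0x8D

Derivation:
After byte 1 (0x85): reg=0xCD
After byte 2 (0x6B): reg=0x7B
After byte 3 (0xEC): reg=0xEC
Register before byte 4: 0xEC
After XOR with byte 0x01: 0xED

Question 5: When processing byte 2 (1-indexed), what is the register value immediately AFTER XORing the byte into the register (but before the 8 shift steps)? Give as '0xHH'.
Answer: 0xA6

Derivation:
Register before byte 2: 0xCD
Byte 2: 0x6B
0xCD XOR 0x6B = 0xA6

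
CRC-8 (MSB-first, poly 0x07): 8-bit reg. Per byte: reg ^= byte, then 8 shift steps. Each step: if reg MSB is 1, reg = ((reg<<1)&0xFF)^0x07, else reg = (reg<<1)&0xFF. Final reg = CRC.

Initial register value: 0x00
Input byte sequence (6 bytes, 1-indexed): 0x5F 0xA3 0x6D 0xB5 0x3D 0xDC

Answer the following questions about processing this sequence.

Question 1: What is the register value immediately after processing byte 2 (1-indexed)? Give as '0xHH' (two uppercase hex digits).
After byte 1 (0x5F): reg=0x9A
After byte 2 (0xA3): reg=0xAF

Answer: 0xAF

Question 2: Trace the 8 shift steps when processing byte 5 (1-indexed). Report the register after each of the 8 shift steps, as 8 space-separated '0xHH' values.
Answer: 0xF7 0xE9 0xD5 0xAD 0x5D 0xBA 0x73 0xE6

Derivation:
After byte 1 (0x5F): reg=0x9A
After byte 2 (0xA3): reg=0xAF
After byte 3 (0x6D): reg=0x40
After byte 4 (0xB5): reg=0xC5
Register before byte 5: 0xC5
After XOR with byte 0x3D: 0xF8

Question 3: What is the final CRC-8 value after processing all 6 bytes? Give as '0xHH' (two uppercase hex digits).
After byte 1 (0x5F): reg=0x9A
After byte 2 (0xA3): reg=0xAF
After byte 3 (0x6D): reg=0x40
After byte 4 (0xB5): reg=0xC5
After byte 5 (0x3D): reg=0xE6
After byte 6 (0xDC): reg=0xA6

Answer: 0xA6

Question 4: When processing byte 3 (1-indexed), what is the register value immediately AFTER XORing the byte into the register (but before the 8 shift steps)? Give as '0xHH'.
Register before byte 3: 0xAF
Byte 3: 0x6D
0xAF XOR 0x6D = 0xC2

Answer: 0xC2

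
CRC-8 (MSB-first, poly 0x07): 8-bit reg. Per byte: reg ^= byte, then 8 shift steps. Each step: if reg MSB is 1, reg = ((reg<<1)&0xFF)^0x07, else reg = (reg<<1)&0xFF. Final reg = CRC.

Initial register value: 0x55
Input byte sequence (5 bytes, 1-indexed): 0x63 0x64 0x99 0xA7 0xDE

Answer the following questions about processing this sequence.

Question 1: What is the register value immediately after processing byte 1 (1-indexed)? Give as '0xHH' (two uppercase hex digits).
After byte 1 (0x63): reg=0x82

Answer: 0x82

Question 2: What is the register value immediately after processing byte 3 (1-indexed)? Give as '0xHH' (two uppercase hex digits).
After byte 1 (0x63): reg=0x82
After byte 2 (0x64): reg=0xBC
After byte 3 (0x99): reg=0xFB

Answer: 0xFB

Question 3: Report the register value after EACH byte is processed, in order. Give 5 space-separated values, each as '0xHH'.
0x82 0xBC 0xFB 0x93 0xE4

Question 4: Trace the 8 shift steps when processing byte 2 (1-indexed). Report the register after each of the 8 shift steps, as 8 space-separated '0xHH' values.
Answer: 0xCB 0x91 0x25 0x4A 0x94 0x2F 0x5E 0xBC

Derivation:
After byte 1 (0x63): reg=0x82
Register before byte 2: 0x82
After XOR with byte 0x64: 0xE6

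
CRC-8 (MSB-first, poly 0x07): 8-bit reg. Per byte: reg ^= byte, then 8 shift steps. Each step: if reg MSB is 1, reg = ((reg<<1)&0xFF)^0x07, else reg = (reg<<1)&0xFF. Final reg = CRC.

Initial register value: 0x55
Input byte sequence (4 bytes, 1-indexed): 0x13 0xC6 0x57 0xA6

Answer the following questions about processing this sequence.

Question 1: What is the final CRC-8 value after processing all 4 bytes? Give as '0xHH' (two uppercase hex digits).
After byte 1 (0x13): reg=0xD5
After byte 2 (0xC6): reg=0x79
After byte 3 (0x57): reg=0xCA
After byte 4 (0xA6): reg=0x03

Answer: 0x03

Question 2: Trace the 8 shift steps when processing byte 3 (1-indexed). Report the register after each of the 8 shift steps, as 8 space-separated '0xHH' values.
Answer: 0x5C 0xB8 0x77 0xEE 0xDB 0xB1 0x65 0xCA

Derivation:
After byte 1 (0x13): reg=0xD5
After byte 2 (0xC6): reg=0x79
Register before byte 3: 0x79
After XOR with byte 0x57: 0x2E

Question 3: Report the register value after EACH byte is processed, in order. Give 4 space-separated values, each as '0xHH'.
0xD5 0x79 0xCA 0x03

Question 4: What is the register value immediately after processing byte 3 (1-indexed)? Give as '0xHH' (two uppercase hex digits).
After byte 1 (0x13): reg=0xD5
After byte 2 (0xC6): reg=0x79
After byte 3 (0x57): reg=0xCA

Answer: 0xCA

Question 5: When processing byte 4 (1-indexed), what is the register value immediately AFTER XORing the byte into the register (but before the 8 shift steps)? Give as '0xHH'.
Answer: 0x6C

Derivation:
Register before byte 4: 0xCA
Byte 4: 0xA6
0xCA XOR 0xA6 = 0x6C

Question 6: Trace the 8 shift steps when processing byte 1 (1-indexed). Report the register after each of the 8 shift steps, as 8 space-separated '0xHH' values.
Register before byte 1: 0x55
After XOR with byte 0x13: 0x46

Answer: 0x8C 0x1F 0x3E 0x7C 0xF8 0xF7 0xE9 0xD5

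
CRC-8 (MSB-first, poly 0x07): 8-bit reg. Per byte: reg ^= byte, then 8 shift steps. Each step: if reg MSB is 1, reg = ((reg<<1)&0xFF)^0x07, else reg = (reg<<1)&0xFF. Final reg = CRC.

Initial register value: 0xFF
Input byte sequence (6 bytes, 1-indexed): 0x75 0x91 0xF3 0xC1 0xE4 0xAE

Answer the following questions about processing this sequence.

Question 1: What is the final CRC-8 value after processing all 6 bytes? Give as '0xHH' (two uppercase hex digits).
Answer: 0xBD

Derivation:
After byte 1 (0x75): reg=0xBF
After byte 2 (0x91): reg=0xCA
After byte 3 (0xF3): reg=0xAF
After byte 4 (0xC1): reg=0x0D
After byte 5 (0xE4): reg=0x91
After byte 6 (0xAE): reg=0xBD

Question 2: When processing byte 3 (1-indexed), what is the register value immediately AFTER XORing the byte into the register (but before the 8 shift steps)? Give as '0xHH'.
Register before byte 3: 0xCA
Byte 3: 0xF3
0xCA XOR 0xF3 = 0x39

Answer: 0x39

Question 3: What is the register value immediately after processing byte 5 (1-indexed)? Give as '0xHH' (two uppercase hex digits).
After byte 1 (0x75): reg=0xBF
After byte 2 (0x91): reg=0xCA
After byte 3 (0xF3): reg=0xAF
After byte 4 (0xC1): reg=0x0D
After byte 5 (0xE4): reg=0x91

Answer: 0x91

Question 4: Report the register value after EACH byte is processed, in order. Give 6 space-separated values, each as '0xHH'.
0xBF 0xCA 0xAF 0x0D 0x91 0xBD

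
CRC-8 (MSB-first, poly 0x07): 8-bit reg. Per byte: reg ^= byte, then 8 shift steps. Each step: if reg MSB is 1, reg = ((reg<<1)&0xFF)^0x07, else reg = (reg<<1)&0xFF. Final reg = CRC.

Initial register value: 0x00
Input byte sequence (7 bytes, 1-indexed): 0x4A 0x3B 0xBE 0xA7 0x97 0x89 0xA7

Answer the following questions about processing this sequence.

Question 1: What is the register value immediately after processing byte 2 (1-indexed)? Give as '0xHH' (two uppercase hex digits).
After byte 1 (0x4A): reg=0xF1
After byte 2 (0x3B): reg=0x78

Answer: 0x78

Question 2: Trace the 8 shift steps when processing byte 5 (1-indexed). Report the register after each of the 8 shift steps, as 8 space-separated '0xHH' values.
Answer: 0xF0 0xE7 0xC9 0x95 0x2D 0x5A 0xB4 0x6F

Derivation:
After byte 1 (0x4A): reg=0xF1
After byte 2 (0x3B): reg=0x78
After byte 3 (0xBE): reg=0x5C
After byte 4 (0xA7): reg=0xEF
Register before byte 5: 0xEF
After XOR with byte 0x97: 0x78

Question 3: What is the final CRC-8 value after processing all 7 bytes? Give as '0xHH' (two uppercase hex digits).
Answer: 0x41

Derivation:
After byte 1 (0x4A): reg=0xF1
After byte 2 (0x3B): reg=0x78
After byte 3 (0xBE): reg=0x5C
After byte 4 (0xA7): reg=0xEF
After byte 5 (0x97): reg=0x6F
After byte 6 (0x89): reg=0xBC
After byte 7 (0xA7): reg=0x41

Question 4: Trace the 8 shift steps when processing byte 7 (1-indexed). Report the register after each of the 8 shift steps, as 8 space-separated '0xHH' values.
Answer: 0x36 0x6C 0xD8 0xB7 0x69 0xD2 0xA3 0x41

Derivation:
After byte 1 (0x4A): reg=0xF1
After byte 2 (0x3B): reg=0x78
After byte 3 (0xBE): reg=0x5C
After byte 4 (0xA7): reg=0xEF
After byte 5 (0x97): reg=0x6F
After byte 6 (0x89): reg=0xBC
Register before byte 7: 0xBC
After XOR with byte 0xA7: 0x1B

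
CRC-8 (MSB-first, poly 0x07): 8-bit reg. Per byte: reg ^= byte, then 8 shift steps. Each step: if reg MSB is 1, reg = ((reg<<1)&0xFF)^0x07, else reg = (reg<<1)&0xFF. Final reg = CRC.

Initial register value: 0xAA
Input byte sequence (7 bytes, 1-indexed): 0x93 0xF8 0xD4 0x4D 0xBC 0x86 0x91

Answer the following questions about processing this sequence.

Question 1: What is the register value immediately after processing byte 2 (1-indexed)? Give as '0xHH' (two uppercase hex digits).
After byte 1 (0x93): reg=0xAF
After byte 2 (0xF8): reg=0xA2

Answer: 0xA2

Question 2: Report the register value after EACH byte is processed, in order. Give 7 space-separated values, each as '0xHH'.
0xAF 0xA2 0x45 0x38 0x95 0x79 0x96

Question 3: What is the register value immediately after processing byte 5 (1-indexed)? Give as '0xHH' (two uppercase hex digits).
Answer: 0x95

Derivation:
After byte 1 (0x93): reg=0xAF
After byte 2 (0xF8): reg=0xA2
After byte 3 (0xD4): reg=0x45
After byte 4 (0x4D): reg=0x38
After byte 5 (0xBC): reg=0x95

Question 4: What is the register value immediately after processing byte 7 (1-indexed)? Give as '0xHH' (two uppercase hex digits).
Answer: 0x96

Derivation:
After byte 1 (0x93): reg=0xAF
After byte 2 (0xF8): reg=0xA2
After byte 3 (0xD4): reg=0x45
After byte 4 (0x4D): reg=0x38
After byte 5 (0xBC): reg=0x95
After byte 6 (0x86): reg=0x79
After byte 7 (0x91): reg=0x96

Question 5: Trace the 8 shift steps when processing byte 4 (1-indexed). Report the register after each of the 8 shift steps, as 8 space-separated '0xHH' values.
After byte 1 (0x93): reg=0xAF
After byte 2 (0xF8): reg=0xA2
After byte 3 (0xD4): reg=0x45
Register before byte 4: 0x45
After XOR with byte 0x4D: 0x08

Answer: 0x10 0x20 0x40 0x80 0x07 0x0E 0x1C 0x38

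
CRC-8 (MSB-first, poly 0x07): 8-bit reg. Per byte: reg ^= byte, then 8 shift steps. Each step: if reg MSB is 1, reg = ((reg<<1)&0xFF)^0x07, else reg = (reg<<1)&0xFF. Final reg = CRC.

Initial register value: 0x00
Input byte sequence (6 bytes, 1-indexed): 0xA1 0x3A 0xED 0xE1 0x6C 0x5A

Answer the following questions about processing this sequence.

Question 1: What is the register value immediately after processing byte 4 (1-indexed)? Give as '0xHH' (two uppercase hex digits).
After byte 1 (0xA1): reg=0x6E
After byte 2 (0x3A): reg=0xAB
After byte 3 (0xED): reg=0xD5
After byte 4 (0xE1): reg=0x8C

Answer: 0x8C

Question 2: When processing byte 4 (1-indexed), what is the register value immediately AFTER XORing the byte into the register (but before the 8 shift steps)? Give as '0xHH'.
Answer: 0x34

Derivation:
Register before byte 4: 0xD5
Byte 4: 0xE1
0xD5 XOR 0xE1 = 0x34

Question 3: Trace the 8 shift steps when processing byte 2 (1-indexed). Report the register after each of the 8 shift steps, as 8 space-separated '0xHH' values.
Answer: 0xA8 0x57 0xAE 0x5B 0xB6 0x6B 0xD6 0xAB

Derivation:
After byte 1 (0xA1): reg=0x6E
Register before byte 2: 0x6E
After XOR with byte 0x3A: 0x54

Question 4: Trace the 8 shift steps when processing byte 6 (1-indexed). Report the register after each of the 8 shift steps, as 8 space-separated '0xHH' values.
After byte 1 (0xA1): reg=0x6E
After byte 2 (0x3A): reg=0xAB
After byte 3 (0xED): reg=0xD5
After byte 4 (0xE1): reg=0x8C
After byte 5 (0x6C): reg=0xAE
Register before byte 6: 0xAE
After XOR with byte 0x5A: 0xF4

Answer: 0xEF 0xD9 0xB5 0x6D 0xDA 0xB3 0x61 0xC2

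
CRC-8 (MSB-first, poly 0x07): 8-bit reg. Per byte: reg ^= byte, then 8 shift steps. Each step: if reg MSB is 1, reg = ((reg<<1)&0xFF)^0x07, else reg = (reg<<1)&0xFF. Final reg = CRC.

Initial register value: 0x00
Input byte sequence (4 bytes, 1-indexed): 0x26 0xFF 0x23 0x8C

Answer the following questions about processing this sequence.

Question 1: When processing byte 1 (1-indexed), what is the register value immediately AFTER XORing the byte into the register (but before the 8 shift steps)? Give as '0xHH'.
Answer: 0x26

Derivation:
Register before byte 1: 0x00
Byte 1: 0x26
0x00 XOR 0x26 = 0x26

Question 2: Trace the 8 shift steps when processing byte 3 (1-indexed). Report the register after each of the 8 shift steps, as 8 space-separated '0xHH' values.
After byte 1 (0x26): reg=0xF2
After byte 2 (0xFF): reg=0x23
Register before byte 3: 0x23
After XOR with byte 0x23: 0x00

Answer: 0x00 0x00 0x00 0x00 0x00 0x00 0x00 0x00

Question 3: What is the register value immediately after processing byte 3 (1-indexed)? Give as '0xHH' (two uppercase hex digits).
Answer: 0x00

Derivation:
After byte 1 (0x26): reg=0xF2
After byte 2 (0xFF): reg=0x23
After byte 3 (0x23): reg=0x00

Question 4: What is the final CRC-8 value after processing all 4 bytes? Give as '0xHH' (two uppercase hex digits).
After byte 1 (0x26): reg=0xF2
After byte 2 (0xFF): reg=0x23
After byte 3 (0x23): reg=0x00
After byte 4 (0x8C): reg=0xAD

Answer: 0xAD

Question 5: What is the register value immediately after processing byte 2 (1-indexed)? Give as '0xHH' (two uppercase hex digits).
After byte 1 (0x26): reg=0xF2
After byte 2 (0xFF): reg=0x23

Answer: 0x23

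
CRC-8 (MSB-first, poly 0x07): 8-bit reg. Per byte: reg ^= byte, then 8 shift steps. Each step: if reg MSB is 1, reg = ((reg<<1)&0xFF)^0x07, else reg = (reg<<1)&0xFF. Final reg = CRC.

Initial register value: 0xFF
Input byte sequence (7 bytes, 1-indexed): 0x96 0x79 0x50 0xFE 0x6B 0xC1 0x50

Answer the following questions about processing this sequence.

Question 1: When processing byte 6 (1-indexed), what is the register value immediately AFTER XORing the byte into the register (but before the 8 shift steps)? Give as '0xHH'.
Answer: 0x72

Derivation:
Register before byte 6: 0xB3
Byte 6: 0xC1
0xB3 XOR 0xC1 = 0x72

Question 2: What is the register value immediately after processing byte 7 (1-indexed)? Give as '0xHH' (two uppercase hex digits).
After byte 1 (0x96): reg=0x18
After byte 2 (0x79): reg=0x20
After byte 3 (0x50): reg=0x57
After byte 4 (0xFE): reg=0x56
After byte 5 (0x6B): reg=0xB3
After byte 6 (0xC1): reg=0x59
After byte 7 (0x50): reg=0x3F

Answer: 0x3F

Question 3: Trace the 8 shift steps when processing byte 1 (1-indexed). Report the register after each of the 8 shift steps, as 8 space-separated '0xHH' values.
Register before byte 1: 0xFF
After XOR with byte 0x96: 0x69

Answer: 0xD2 0xA3 0x41 0x82 0x03 0x06 0x0C 0x18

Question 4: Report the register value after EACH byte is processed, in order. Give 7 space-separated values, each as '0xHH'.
0x18 0x20 0x57 0x56 0xB3 0x59 0x3F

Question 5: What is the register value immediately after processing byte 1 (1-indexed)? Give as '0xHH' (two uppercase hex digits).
Answer: 0x18

Derivation:
After byte 1 (0x96): reg=0x18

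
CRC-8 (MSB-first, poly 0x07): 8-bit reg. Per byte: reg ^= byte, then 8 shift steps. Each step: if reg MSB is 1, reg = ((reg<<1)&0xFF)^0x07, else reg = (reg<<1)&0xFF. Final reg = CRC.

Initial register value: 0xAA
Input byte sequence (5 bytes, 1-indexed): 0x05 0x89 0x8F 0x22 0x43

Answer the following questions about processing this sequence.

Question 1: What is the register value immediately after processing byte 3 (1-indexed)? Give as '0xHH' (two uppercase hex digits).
After byte 1 (0x05): reg=0x44
After byte 2 (0x89): reg=0x6D
After byte 3 (0x8F): reg=0xA0

Answer: 0xA0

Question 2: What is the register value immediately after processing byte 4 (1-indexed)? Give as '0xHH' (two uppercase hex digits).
Answer: 0x87

Derivation:
After byte 1 (0x05): reg=0x44
After byte 2 (0x89): reg=0x6D
After byte 3 (0x8F): reg=0xA0
After byte 4 (0x22): reg=0x87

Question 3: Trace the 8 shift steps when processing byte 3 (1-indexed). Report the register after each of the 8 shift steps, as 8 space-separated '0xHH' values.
After byte 1 (0x05): reg=0x44
After byte 2 (0x89): reg=0x6D
Register before byte 3: 0x6D
After XOR with byte 0x8F: 0xE2

Answer: 0xC3 0x81 0x05 0x0A 0x14 0x28 0x50 0xA0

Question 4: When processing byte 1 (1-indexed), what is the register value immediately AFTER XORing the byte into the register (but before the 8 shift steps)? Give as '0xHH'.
Register before byte 1: 0xAA
Byte 1: 0x05
0xAA XOR 0x05 = 0xAF

Answer: 0xAF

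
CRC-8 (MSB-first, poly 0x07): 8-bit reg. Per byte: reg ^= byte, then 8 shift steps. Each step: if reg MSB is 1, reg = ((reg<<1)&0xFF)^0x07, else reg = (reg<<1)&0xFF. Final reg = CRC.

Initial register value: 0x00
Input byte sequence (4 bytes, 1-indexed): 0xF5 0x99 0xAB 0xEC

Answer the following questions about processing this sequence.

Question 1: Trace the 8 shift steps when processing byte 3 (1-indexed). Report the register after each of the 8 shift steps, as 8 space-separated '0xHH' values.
After byte 1 (0xF5): reg=0xC5
After byte 2 (0x99): reg=0x93
Register before byte 3: 0x93
After XOR with byte 0xAB: 0x38

Answer: 0x70 0xE0 0xC7 0x89 0x15 0x2A 0x54 0xA8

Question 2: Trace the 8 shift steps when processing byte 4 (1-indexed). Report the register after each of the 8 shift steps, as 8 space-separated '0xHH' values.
After byte 1 (0xF5): reg=0xC5
After byte 2 (0x99): reg=0x93
After byte 3 (0xAB): reg=0xA8
Register before byte 4: 0xA8
After XOR with byte 0xEC: 0x44

Answer: 0x88 0x17 0x2E 0x5C 0xB8 0x77 0xEE 0xDB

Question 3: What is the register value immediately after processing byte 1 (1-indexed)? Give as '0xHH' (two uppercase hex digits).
Answer: 0xC5

Derivation:
After byte 1 (0xF5): reg=0xC5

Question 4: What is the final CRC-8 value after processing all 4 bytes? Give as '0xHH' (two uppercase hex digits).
After byte 1 (0xF5): reg=0xC5
After byte 2 (0x99): reg=0x93
After byte 3 (0xAB): reg=0xA8
After byte 4 (0xEC): reg=0xDB

Answer: 0xDB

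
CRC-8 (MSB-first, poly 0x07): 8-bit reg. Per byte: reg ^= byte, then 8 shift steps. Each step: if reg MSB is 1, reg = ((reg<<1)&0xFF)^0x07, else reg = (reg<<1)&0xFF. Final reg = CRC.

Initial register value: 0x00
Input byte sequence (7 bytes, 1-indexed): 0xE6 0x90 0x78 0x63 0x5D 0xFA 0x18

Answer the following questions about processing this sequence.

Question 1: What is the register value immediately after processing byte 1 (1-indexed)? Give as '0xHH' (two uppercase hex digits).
Answer: 0xBC

Derivation:
After byte 1 (0xE6): reg=0xBC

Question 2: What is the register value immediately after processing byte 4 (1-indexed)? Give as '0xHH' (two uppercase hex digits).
Answer: 0x9D

Derivation:
After byte 1 (0xE6): reg=0xBC
After byte 2 (0x90): reg=0xC4
After byte 3 (0x78): reg=0x3D
After byte 4 (0x63): reg=0x9D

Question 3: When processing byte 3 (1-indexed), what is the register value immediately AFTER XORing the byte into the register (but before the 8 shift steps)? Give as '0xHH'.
Answer: 0xBC

Derivation:
Register before byte 3: 0xC4
Byte 3: 0x78
0xC4 XOR 0x78 = 0xBC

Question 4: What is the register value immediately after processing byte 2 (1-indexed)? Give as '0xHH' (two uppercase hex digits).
After byte 1 (0xE6): reg=0xBC
After byte 2 (0x90): reg=0xC4

Answer: 0xC4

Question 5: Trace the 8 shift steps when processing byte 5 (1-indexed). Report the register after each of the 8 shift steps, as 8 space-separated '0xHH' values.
Answer: 0x87 0x09 0x12 0x24 0x48 0x90 0x27 0x4E

Derivation:
After byte 1 (0xE6): reg=0xBC
After byte 2 (0x90): reg=0xC4
After byte 3 (0x78): reg=0x3D
After byte 4 (0x63): reg=0x9D
Register before byte 5: 0x9D
After XOR with byte 0x5D: 0xC0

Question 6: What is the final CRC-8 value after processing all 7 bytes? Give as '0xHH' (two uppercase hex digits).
After byte 1 (0xE6): reg=0xBC
After byte 2 (0x90): reg=0xC4
After byte 3 (0x78): reg=0x3D
After byte 4 (0x63): reg=0x9D
After byte 5 (0x5D): reg=0x4E
After byte 6 (0xFA): reg=0x05
After byte 7 (0x18): reg=0x53

Answer: 0x53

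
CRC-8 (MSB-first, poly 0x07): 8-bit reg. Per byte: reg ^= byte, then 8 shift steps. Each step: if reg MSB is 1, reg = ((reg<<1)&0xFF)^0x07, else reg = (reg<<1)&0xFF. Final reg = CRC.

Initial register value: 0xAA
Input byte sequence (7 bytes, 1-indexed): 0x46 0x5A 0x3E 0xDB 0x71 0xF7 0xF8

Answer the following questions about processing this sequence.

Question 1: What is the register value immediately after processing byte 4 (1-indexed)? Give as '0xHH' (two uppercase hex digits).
Answer: 0x0F

Derivation:
After byte 1 (0x46): reg=0x8A
After byte 2 (0x5A): reg=0x3E
After byte 3 (0x3E): reg=0x00
After byte 4 (0xDB): reg=0x0F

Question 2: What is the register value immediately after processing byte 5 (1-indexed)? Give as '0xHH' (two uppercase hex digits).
Answer: 0x7D

Derivation:
After byte 1 (0x46): reg=0x8A
After byte 2 (0x5A): reg=0x3E
After byte 3 (0x3E): reg=0x00
After byte 4 (0xDB): reg=0x0F
After byte 5 (0x71): reg=0x7D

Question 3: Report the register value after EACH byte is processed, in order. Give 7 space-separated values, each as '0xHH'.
0x8A 0x3E 0x00 0x0F 0x7D 0xBF 0xD2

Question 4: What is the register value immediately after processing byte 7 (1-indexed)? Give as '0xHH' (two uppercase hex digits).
After byte 1 (0x46): reg=0x8A
After byte 2 (0x5A): reg=0x3E
After byte 3 (0x3E): reg=0x00
After byte 4 (0xDB): reg=0x0F
After byte 5 (0x71): reg=0x7D
After byte 6 (0xF7): reg=0xBF
After byte 7 (0xF8): reg=0xD2

Answer: 0xD2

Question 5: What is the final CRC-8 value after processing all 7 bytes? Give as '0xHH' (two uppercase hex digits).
After byte 1 (0x46): reg=0x8A
After byte 2 (0x5A): reg=0x3E
After byte 3 (0x3E): reg=0x00
After byte 4 (0xDB): reg=0x0F
After byte 5 (0x71): reg=0x7D
After byte 6 (0xF7): reg=0xBF
After byte 7 (0xF8): reg=0xD2

Answer: 0xD2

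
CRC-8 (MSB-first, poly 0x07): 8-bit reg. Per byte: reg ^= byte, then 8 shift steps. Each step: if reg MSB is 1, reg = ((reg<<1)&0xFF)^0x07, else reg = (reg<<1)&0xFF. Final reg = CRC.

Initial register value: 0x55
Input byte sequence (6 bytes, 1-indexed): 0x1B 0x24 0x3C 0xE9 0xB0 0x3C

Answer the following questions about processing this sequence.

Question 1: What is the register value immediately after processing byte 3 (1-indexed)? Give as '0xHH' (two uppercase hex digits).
After byte 1 (0x1B): reg=0xED
After byte 2 (0x24): reg=0x71
After byte 3 (0x3C): reg=0xE4

Answer: 0xE4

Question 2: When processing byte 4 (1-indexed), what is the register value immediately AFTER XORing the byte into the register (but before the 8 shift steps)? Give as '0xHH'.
Register before byte 4: 0xE4
Byte 4: 0xE9
0xE4 XOR 0xE9 = 0x0D

Answer: 0x0D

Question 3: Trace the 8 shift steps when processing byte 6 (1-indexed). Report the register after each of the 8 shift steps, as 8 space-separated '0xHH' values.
After byte 1 (0x1B): reg=0xED
After byte 2 (0x24): reg=0x71
After byte 3 (0x3C): reg=0xE4
After byte 4 (0xE9): reg=0x23
After byte 5 (0xB0): reg=0xF0
Register before byte 6: 0xF0
After XOR with byte 0x3C: 0xCC

Answer: 0x9F 0x39 0x72 0xE4 0xCF 0x99 0x35 0x6A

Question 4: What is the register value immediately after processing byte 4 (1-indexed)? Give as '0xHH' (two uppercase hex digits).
After byte 1 (0x1B): reg=0xED
After byte 2 (0x24): reg=0x71
After byte 3 (0x3C): reg=0xE4
After byte 4 (0xE9): reg=0x23

Answer: 0x23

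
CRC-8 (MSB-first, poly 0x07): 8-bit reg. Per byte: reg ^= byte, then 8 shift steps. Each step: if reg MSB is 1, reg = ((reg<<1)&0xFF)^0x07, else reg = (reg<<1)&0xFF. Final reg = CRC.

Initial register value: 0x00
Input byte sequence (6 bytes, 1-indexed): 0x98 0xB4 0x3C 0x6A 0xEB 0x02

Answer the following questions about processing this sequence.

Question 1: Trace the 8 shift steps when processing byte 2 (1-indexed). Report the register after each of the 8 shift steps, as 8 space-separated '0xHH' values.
After byte 1 (0x98): reg=0xC1
Register before byte 2: 0xC1
After XOR with byte 0xB4: 0x75

Answer: 0xEA 0xD3 0xA1 0x45 0x8A 0x13 0x26 0x4C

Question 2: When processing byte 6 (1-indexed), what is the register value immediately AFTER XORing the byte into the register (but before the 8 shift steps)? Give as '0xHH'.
Answer: 0x8D

Derivation:
Register before byte 6: 0x8F
Byte 6: 0x02
0x8F XOR 0x02 = 0x8D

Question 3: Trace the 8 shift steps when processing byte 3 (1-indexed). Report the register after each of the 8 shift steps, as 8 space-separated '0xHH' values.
After byte 1 (0x98): reg=0xC1
After byte 2 (0xB4): reg=0x4C
Register before byte 3: 0x4C
After XOR with byte 0x3C: 0x70

Answer: 0xE0 0xC7 0x89 0x15 0x2A 0x54 0xA8 0x57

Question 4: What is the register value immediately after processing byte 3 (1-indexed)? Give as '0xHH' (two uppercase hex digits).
After byte 1 (0x98): reg=0xC1
After byte 2 (0xB4): reg=0x4C
After byte 3 (0x3C): reg=0x57

Answer: 0x57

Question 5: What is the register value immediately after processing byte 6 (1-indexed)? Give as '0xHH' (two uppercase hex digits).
Answer: 0xAA

Derivation:
After byte 1 (0x98): reg=0xC1
After byte 2 (0xB4): reg=0x4C
After byte 3 (0x3C): reg=0x57
After byte 4 (0x6A): reg=0xB3
After byte 5 (0xEB): reg=0x8F
After byte 6 (0x02): reg=0xAA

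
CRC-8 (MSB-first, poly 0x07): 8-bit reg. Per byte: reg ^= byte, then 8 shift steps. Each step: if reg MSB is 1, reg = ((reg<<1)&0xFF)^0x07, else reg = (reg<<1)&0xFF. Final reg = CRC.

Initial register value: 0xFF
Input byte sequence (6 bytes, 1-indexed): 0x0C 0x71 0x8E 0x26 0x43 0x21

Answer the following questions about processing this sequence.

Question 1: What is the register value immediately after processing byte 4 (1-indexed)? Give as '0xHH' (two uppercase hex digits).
After byte 1 (0x0C): reg=0xD7
After byte 2 (0x71): reg=0x7B
After byte 3 (0x8E): reg=0xC5
After byte 4 (0x26): reg=0xA7

Answer: 0xA7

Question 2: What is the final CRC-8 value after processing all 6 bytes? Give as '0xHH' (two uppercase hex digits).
Answer: 0xF0

Derivation:
After byte 1 (0x0C): reg=0xD7
After byte 2 (0x71): reg=0x7B
After byte 3 (0x8E): reg=0xC5
After byte 4 (0x26): reg=0xA7
After byte 5 (0x43): reg=0xB2
After byte 6 (0x21): reg=0xF0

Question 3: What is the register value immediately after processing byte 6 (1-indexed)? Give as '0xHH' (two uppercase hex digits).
After byte 1 (0x0C): reg=0xD7
After byte 2 (0x71): reg=0x7B
After byte 3 (0x8E): reg=0xC5
After byte 4 (0x26): reg=0xA7
After byte 5 (0x43): reg=0xB2
After byte 6 (0x21): reg=0xF0

Answer: 0xF0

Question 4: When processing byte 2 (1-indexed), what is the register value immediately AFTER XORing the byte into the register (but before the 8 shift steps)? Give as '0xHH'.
Register before byte 2: 0xD7
Byte 2: 0x71
0xD7 XOR 0x71 = 0xA6

Answer: 0xA6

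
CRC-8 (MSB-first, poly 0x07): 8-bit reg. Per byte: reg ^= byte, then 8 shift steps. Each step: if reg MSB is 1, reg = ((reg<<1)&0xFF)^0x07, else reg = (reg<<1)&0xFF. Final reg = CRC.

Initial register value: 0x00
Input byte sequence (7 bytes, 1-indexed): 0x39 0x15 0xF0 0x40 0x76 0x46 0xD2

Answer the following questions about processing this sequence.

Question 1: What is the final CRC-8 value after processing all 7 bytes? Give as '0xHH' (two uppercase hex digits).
After byte 1 (0x39): reg=0xAF
After byte 2 (0x15): reg=0x2F
After byte 3 (0xF0): reg=0x13
After byte 4 (0x40): reg=0xBE
After byte 5 (0x76): reg=0x76
After byte 6 (0x46): reg=0x90
After byte 7 (0xD2): reg=0xC9

Answer: 0xC9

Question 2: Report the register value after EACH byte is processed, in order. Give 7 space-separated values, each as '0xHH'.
0xAF 0x2F 0x13 0xBE 0x76 0x90 0xC9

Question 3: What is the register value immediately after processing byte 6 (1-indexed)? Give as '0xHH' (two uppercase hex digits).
Answer: 0x90

Derivation:
After byte 1 (0x39): reg=0xAF
After byte 2 (0x15): reg=0x2F
After byte 3 (0xF0): reg=0x13
After byte 4 (0x40): reg=0xBE
After byte 5 (0x76): reg=0x76
After byte 6 (0x46): reg=0x90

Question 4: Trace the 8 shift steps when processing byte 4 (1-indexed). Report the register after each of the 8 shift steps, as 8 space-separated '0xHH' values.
After byte 1 (0x39): reg=0xAF
After byte 2 (0x15): reg=0x2F
After byte 3 (0xF0): reg=0x13
Register before byte 4: 0x13
After XOR with byte 0x40: 0x53

Answer: 0xA6 0x4B 0x96 0x2B 0x56 0xAC 0x5F 0xBE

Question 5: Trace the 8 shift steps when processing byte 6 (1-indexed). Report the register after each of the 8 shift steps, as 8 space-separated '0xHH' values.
After byte 1 (0x39): reg=0xAF
After byte 2 (0x15): reg=0x2F
After byte 3 (0xF0): reg=0x13
After byte 4 (0x40): reg=0xBE
After byte 5 (0x76): reg=0x76
Register before byte 6: 0x76
After XOR with byte 0x46: 0x30

Answer: 0x60 0xC0 0x87 0x09 0x12 0x24 0x48 0x90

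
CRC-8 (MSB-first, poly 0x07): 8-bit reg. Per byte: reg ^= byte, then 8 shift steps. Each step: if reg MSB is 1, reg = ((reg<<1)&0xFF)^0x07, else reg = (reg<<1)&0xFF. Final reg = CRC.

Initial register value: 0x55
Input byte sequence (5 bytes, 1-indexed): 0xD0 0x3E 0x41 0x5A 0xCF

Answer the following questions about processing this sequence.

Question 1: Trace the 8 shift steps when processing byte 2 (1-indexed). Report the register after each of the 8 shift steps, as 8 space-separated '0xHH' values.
Answer: 0x5F 0xBE 0x7B 0xF6 0xEB 0xD1 0xA5 0x4D

Derivation:
After byte 1 (0xD0): reg=0x92
Register before byte 2: 0x92
After XOR with byte 0x3E: 0xAC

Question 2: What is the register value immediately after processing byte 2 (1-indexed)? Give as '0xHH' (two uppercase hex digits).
Answer: 0x4D

Derivation:
After byte 1 (0xD0): reg=0x92
After byte 2 (0x3E): reg=0x4D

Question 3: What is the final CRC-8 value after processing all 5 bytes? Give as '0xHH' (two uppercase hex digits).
After byte 1 (0xD0): reg=0x92
After byte 2 (0x3E): reg=0x4D
After byte 3 (0x41): reg=0x24
After byte 4 (0x5A): reg=0x7D
After byte 5 (0xCF): reg=0x17

Answer: 0x17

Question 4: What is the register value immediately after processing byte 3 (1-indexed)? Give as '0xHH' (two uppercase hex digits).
Answer: 0x24

Derivation:
After byte 1 (0xD0): reg=0x92
After byte 2 (0x3E): reg=0x4D
After byte 3 (0x41): reg=0x24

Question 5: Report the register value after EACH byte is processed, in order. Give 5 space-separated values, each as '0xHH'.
0x92 0x4D 0x24 0x7D 0x17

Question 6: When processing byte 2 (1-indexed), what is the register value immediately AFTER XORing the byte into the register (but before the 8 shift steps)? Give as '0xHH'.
Register before byte 2: 0x92
Byte 2: 0x3E
0x92 XOR 0x3E = 0xAC

Answer: 0xAC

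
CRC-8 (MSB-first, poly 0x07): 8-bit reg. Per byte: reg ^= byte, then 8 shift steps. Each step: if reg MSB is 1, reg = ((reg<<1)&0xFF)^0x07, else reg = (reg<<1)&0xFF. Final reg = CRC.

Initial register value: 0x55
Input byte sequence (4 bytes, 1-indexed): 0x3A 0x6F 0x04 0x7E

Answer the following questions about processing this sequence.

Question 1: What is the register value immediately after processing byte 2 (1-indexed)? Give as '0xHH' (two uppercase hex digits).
Answer: 0x3C

Derivation:
After byte 1 (0x3A): reg=0x0A
After byte 2 (0x6F): reg=0x3C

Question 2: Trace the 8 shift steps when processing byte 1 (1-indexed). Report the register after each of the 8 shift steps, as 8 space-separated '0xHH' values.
Answer: 0xDE 0xBB 0x71 0xE2 0xC3 0x81 0x05 0x0A

Derivation:
Register before byte 1: 0x55
After XOR with byte 0x3A: 0x6F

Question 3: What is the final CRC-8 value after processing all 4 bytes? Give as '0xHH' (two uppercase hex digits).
Answer: 0x2C

Derivation:
After byte 1 (0x3A): reg=0x0A
After byte 2 (0x6F): reg=0x3C
After byte 3 (0x04): reg=0xA8
After byte 4 (0x7E): reg=0x2C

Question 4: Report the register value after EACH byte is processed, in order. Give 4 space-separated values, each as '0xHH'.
0x0A 0x3C 0xA8 0x2C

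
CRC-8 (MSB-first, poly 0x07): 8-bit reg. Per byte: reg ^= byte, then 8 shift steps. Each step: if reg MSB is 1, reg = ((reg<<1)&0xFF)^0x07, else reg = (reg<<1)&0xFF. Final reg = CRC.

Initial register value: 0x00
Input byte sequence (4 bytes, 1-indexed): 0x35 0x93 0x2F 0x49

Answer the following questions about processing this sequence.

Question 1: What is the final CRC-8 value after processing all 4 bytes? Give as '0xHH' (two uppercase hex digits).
After byte 1 (0x35): reg=0x8B
After byte 2 (0x93): reg=0x48
After byte 3 (0x2F): reg=0x32
After byte 4 (0x49): reg=0x66

Answer: 0x66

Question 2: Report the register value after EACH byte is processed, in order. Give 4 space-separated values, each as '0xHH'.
0x8B 0x48 0x32 0x66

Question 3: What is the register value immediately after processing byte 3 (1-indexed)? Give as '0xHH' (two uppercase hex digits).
After byte 1 (0x35): reg=0x8B
After byte 2 (0x93): reg=0x48
After byte 3 (0x2F): reg=0x32

Answer: 0x32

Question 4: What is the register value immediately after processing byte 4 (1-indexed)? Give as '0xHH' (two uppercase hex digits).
After byte 1 (0x35): reg=0x8B
After byte 2 (0x93): reg=0x48
After byte 3 (0x2F): reg=0x32
After byte 4 (0x49): reg=0x66

Answer: 0x66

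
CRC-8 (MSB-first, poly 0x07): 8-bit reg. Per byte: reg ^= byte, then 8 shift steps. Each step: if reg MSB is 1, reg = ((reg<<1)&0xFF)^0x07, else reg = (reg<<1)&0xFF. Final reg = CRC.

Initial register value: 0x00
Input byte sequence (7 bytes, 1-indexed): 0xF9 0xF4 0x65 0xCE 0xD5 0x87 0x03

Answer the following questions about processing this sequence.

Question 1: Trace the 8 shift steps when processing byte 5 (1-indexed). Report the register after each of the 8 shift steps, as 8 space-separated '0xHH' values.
After byte 1 (0xF9): reg=0xE1
After byte 2 (0xF4): reg=0x6B
After byte 3 (0x65): reg=0x2A
After byte 4 (0xCE): reg=0xB2
Register before byte 5: 0xB2
After XOR with byte 0xD5: 0x67

Answer: 0xCE 0x9B 0x31 0x62 0xC4 0x8F 0x19 0x32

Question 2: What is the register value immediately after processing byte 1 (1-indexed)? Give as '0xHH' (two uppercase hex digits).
After byte 1 (0xF9): reg=0xE1

Answer: 0xE1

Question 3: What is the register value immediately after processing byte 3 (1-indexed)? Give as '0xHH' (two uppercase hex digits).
Answer: 0x2A

Derivation:
After byte 1 (0xF9): reg=0xE1
After byte 2 (0xF4): reg=0x6B
After byte 3 (0x65): reg=0x2A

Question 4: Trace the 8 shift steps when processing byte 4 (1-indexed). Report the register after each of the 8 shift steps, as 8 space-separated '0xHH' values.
Answer: 0xCF 0x99 0x35 0x6A 0xD4 0xAF 0x59 0xB2

Derivation:
After byte 1 (0xF9): reg=0xE1
After byte 2 (0xF4): reg=0x6B
After byte 3 (0x65): reg=0x2A
Register before byte 4: 0x2A
After XOR with byte 0xCE: 0xE4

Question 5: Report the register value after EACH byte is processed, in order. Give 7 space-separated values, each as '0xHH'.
0xE1 0x6B 0x2A 0xB2 0x32 0x02 0x07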